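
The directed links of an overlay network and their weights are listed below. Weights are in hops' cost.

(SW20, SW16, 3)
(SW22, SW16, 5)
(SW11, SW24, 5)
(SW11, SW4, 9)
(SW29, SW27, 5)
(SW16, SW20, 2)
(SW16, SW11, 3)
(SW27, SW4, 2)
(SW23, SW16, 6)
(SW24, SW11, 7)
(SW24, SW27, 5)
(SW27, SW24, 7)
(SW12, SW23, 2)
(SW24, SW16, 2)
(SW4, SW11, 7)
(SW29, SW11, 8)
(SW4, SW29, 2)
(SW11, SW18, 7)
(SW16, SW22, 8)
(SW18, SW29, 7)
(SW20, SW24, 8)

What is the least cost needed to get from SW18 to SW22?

29 hops' cost

Shortest distances from SW18:
SW18: 0
SW29: 7  (via SW18)
SW27: 12  (via SW29)
SW4: 14  (via SW27)
SW11: 15  (via SW29)
SW24: 19  (via SW27)
SW16: 21  (via SW24)
SW20: 23  (via SW16)
SW22: 29  (via SW16)
Shortest route: SW18–SW29–SW27–SW24–SW16–SW22 = 29 hops' cost.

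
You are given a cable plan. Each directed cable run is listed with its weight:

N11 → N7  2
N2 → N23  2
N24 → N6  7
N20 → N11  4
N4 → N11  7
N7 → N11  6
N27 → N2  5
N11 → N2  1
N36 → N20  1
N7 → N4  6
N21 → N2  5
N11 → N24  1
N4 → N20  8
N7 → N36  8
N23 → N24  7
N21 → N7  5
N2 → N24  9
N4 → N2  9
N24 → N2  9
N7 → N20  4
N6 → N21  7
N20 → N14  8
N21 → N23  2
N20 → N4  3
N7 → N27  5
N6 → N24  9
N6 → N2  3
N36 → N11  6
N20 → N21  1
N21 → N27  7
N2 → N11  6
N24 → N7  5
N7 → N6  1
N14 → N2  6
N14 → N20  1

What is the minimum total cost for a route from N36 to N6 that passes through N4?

Best N36 to N4: N36 → N20 → N4 costing 4
Best N4 to N6: N4 → N11 → N7 → N6 costing 10
Total via N4: 4 + 10 = 14.

14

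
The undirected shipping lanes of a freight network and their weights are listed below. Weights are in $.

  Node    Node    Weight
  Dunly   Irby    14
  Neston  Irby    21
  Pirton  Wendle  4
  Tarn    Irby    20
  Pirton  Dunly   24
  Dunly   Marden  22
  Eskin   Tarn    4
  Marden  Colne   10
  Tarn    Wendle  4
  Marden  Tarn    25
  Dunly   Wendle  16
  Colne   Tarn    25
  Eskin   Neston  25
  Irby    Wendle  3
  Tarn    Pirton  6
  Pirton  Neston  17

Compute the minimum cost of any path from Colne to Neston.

$48

Settle nodes by increasing distance from Colne:
Colne: 0
Marden: 10  (via Colne)
Tarn: 25  (via Colne)
Eskin: 29  (via Tarn)
Wendle: 29  (via Tarn)
Pirton: 31  (via Tarn)
Dunly: 32  (via Marden)
Irby: 32  (via Wendle)
Neston: 48  (via Pirton)
Shortest route: Colne → Tarn → Pirton → Neston = $48.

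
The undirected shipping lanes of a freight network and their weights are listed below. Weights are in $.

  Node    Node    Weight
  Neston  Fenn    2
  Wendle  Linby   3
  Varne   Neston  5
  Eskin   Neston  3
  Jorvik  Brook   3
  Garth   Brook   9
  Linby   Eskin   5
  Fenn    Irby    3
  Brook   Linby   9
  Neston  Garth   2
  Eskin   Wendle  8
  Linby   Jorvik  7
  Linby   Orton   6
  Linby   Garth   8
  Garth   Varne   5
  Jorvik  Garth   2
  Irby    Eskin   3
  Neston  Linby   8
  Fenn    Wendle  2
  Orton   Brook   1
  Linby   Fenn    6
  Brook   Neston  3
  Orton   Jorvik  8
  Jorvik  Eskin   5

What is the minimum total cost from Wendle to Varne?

$9

Settle nodes by increasing distance from Wendle:
Wendle: 0
Fenn: 2  (via Wendle)
Linby: 3  (via Wendle)
Neston: 4  (via Fenn)
Irby: 5  (via Fenn)
Garth: 6  (via Neston)
Brook: 7  (via Neston)
Eskin: 7  (via Neston)
Jorvik: 8  (via Garth)
Orton: 8  (via Brook)
Varne: 9  (via Neston)
Shortest route: Wendle–Fenn–Neston–Varne = $9.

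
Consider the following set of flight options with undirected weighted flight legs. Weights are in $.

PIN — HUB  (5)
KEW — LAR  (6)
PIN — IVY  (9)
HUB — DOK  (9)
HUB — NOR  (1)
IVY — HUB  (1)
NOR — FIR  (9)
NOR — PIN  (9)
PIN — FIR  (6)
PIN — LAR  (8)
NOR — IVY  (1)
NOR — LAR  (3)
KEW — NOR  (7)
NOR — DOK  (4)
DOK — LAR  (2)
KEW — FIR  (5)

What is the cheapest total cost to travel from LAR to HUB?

Settle nodes by increasing distance from LAR:
LAR: 0
DOK: 2  (via LAR)
NOR: 3  (via LAR)
HUB: 4  (via NOR)
Shortest route: LAR → NOR → HUB = $4.

$4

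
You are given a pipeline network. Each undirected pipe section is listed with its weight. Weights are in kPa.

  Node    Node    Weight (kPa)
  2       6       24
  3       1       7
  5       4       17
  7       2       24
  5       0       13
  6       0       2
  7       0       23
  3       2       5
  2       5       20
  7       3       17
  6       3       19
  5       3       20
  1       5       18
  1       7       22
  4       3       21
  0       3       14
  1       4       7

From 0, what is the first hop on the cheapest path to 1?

Candidate routes:
0–6–3–1: 2+19+7 = 28
0–5–1: 13+18 = 31
0–3–1: 14+7 = 21
0–5–4–1: 13+17+7 = 37
Cheapest is 0–3–1 at 21 kPa.
So from 0 the first move is to 3.

3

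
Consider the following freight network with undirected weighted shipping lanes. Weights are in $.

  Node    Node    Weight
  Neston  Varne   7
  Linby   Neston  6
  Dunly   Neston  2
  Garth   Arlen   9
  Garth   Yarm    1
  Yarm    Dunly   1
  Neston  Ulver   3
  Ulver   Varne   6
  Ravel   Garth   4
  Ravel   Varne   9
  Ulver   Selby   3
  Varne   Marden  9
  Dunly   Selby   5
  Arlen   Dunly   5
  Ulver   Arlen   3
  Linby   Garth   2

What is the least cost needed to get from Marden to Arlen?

$18

Enumerating some paths:
Marden → Varne → Neston → Ulver → Arlen: 9+7+3+3 = 22
Marden → Varne → Ulver → Arlen: 9+6+3 = 18
The minimum is $18 via Marden → Varne → Ulver → Arlen.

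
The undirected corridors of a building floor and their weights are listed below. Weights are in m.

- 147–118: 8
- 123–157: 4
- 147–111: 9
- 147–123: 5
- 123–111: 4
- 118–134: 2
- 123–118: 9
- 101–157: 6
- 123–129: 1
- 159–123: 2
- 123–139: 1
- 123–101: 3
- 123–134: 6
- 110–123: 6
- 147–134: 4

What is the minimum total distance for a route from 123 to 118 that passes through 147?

Shortest 123→147: 123–147 = 5
Shortest 147→118: 147–134–118 = 6
Total via 147: 5 + 6 = 11 m.

11 m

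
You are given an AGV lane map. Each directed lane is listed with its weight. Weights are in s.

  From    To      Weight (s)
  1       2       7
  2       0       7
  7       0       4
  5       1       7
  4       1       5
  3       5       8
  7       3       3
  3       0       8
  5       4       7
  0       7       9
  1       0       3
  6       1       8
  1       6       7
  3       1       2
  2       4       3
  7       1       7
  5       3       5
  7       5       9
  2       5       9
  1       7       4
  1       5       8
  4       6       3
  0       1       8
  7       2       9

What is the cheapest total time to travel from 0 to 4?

Compare a few routes:
0 → 7 → 2 → 4: 9+9+3 = 21
0 → 1 → 2 → 4: 8+7+3 = 18
The minimum is 18 s via 0 → 1 → 2 → 4.

18 s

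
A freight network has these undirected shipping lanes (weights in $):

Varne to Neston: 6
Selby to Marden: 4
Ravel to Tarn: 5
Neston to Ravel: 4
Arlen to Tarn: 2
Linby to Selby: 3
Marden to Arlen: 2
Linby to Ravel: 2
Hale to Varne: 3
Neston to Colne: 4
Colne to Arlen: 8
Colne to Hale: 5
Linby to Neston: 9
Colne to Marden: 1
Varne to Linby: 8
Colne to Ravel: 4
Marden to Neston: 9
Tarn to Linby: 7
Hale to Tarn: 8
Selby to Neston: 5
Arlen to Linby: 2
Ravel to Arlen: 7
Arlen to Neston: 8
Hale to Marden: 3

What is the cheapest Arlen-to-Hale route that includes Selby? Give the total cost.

$12

Best Arlen to Selby: Arlen → Linby → Selby costing 5
Shortest Selby→Hale: Selby → Marden → Hale = 7
Total via Selby: 5 + 7 = $12.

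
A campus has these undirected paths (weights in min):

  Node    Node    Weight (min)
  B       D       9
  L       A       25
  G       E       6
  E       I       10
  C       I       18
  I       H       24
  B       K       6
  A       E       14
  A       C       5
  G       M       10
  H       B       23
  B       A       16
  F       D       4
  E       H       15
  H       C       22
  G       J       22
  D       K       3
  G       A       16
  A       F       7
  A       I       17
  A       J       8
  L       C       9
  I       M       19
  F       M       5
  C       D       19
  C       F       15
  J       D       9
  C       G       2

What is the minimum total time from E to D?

Candidate routes:
E - G - C - A - F - D: 6+2+5+7+4 = 24
E - A - F - D: 14+7+4 = 25
E - G - M - F - D: 6+10+5+4 = 25
Cheapest is E - G - C - A - F - D at 24 min.

24 min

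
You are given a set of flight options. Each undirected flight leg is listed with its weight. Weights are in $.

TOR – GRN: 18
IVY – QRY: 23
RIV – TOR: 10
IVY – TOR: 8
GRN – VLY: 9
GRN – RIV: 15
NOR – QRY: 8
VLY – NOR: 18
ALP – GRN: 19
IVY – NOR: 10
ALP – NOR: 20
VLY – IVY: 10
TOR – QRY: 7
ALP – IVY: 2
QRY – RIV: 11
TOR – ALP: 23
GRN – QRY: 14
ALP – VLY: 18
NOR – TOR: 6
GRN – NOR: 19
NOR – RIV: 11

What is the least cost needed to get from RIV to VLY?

Running Dijkstra from RIV:
RIV: 0
TOR: 10  (via RIV)
QRY: 11  (via RIV)
NOR: 11  (via RIV)
GRN: 15  (via RIV)
IVY: 18  (via TOR)
ALP: 20  (via IVY)
VLY: 24  (via GRN)
Shortest route: RIV → GRN → VLY = $24.

$24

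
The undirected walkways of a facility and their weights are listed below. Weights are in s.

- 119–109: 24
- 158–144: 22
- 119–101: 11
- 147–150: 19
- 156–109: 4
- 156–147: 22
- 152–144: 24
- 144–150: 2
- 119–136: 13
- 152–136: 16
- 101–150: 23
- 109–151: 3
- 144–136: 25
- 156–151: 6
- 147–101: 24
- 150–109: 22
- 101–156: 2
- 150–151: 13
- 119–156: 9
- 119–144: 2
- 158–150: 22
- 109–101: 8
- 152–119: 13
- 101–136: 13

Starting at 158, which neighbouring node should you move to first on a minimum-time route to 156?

144

Compare a few routes:
158 → 144 → 119 → 101 → 156: 22+2+11+2 = 37
158 → 150 → 144 → 119 → 156: 22+2+2+9 = 35
158 → 144 → 119 → 156: 22+2+9 = 33
The minimum is 33 s via 158 → 144 → 119 → 156.
So from 158 the first move is to 144.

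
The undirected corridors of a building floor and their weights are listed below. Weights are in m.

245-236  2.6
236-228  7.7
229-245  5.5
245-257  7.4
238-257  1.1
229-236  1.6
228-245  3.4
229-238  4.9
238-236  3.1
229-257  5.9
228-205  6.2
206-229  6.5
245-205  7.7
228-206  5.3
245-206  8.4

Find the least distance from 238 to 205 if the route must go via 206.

22.7 m

Shortest 238→206: 238–236–229–206 = 11.2
Best 206 to 205: 206–228–205 costing 11.5
Total via 206: 11.2 + 11.5 = 22.7 m.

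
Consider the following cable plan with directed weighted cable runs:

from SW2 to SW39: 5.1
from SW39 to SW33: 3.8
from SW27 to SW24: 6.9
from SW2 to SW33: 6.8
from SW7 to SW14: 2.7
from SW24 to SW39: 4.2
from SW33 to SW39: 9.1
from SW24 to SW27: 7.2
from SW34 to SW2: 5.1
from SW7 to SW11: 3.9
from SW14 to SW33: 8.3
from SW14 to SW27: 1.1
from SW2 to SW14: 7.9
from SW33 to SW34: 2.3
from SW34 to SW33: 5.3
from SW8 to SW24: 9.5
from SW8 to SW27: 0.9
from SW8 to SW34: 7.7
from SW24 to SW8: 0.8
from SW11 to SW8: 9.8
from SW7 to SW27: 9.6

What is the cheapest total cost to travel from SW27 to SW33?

Shortest distances from SW27:
SW27: 0
SW24: 6.9  (via SW27)
SW8: 7.7  (via SW24)
SW39: 11.1  (via SW24)
SW33: 14.9  (via SW39)
Shortest route: SW27 → SW24 → SW39 → SW33 = 14.9.

14.9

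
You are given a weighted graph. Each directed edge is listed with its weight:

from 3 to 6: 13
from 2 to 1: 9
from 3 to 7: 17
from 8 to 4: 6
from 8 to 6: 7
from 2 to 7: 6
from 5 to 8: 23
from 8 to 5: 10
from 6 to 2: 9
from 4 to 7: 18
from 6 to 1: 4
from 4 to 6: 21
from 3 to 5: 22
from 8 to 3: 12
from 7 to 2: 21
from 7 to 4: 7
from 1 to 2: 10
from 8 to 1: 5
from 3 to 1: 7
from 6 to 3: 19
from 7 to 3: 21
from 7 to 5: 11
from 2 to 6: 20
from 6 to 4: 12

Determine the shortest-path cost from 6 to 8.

Compare a few routes:
6 - 2 - 7 - 5 - 8: 9+6+11+23 = 49
6 - 4 - 7 - 5 - 8: 12+18+11+23 = 64
6 - 1 - 2 - 7 - 5 - 8: 4+10+6+11+23 = 54
The minimum is 49 via 6 - 2 - 7 - 5 - 8.

49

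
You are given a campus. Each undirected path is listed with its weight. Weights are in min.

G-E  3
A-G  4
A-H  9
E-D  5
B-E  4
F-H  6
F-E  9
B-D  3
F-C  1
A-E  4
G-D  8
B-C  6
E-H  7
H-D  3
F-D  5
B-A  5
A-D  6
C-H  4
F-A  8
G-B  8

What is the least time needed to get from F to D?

5 min

Compare a few routes:
F → C → H → D: 1+4+3 = 8
F → D: 5 = 5
The minimum is 5 min via F → D.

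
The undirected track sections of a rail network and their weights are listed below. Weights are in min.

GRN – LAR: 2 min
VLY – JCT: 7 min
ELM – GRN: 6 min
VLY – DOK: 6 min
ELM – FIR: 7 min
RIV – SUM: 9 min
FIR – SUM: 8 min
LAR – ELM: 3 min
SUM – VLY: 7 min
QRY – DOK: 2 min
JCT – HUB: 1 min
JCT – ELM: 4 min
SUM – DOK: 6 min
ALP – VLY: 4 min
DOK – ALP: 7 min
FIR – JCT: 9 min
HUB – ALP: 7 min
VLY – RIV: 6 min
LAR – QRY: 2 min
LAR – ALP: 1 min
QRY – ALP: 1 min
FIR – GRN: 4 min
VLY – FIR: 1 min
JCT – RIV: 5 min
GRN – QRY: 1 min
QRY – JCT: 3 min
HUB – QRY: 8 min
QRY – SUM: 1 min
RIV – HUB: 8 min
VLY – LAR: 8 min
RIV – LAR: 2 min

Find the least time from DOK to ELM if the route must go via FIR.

Shortest DOK→FIR: DOK–QRY–GRN–FIR = 7
Shortest FIR→ELM: FIR–ELM = 7
Total via FIR: 7 + 7 = 14 min.

14 min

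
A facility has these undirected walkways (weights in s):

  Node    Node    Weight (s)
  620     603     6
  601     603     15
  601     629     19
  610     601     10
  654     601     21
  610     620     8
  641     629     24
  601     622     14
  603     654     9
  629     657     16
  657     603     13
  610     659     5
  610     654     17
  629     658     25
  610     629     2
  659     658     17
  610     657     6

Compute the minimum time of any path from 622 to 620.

Running Dijkstra from 622:
622: 0
601: 14  (via 622)
610: 24  (via 601)
629: 26  (via 610)
603: 29  (via 601)
659: 29  (via 610)
657: 30  (via 610)
620: 32  (via 610)
Shortest route: 622–601–610–620 = 32 s.

32 s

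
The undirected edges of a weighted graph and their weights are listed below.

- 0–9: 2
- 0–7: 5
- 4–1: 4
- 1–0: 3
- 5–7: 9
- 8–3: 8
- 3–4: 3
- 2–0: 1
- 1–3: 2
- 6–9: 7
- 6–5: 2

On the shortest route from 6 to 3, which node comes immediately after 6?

Candidate routes:
6 - 9 - 0 - 1 - 4 - 3: 7+2+3+4+3 = 19
6 - 9 - 0 - 1 - 3: 7+2+3+2 = 14
Cheapest is 6 - 9 - 0 - 1 - 3 at 14.
So from 6 the first move is to 9.

9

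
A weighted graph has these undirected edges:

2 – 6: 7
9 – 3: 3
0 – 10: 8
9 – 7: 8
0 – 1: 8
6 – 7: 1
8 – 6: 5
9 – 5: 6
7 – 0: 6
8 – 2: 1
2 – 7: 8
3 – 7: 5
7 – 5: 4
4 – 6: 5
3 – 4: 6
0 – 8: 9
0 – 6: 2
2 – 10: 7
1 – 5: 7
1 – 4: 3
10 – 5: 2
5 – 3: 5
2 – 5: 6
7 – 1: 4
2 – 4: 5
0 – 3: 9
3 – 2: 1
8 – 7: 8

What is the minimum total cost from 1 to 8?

9

Compare a few routes:
1 - 7 - 6 - 8: 4+1+5 = 10
1 - 4 - 2 - 8: 3+5+1 = 9
The minimum is 9 via 1 - 4 - 2 - 8.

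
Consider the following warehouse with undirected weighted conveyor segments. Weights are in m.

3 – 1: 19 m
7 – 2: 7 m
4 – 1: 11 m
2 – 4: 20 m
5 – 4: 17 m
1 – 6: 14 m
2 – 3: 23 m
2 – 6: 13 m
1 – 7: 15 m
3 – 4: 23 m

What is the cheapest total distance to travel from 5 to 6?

42 m

Candidate routes:
5 → 4 → 1 → 6: 17+11+14 = 42
5 → 4 → 1 → 7 → 2 → 6: 17+11+15+7+13 = 63
5 → 4 → 2 → 6: 17+20+13 = 50
Cheapest is 5 → 4 → 1 → 6 at 42 m.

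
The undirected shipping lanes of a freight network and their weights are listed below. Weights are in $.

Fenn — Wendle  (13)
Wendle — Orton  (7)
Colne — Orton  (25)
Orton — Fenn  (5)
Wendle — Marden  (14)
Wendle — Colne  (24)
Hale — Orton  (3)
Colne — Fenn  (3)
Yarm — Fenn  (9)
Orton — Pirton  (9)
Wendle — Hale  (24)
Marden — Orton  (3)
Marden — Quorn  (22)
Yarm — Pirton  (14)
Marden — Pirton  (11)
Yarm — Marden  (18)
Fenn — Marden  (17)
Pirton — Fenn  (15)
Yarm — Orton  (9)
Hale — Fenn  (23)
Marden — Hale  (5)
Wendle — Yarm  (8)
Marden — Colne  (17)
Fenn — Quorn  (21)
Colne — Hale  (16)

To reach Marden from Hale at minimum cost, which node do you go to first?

Marden

Candidate routes:
Hale - Marden: 5 = 5
Hale - Orton - Marden: 3+3 = 6
Cheapest is Hale - Marden at $5.
So from Hale the first move is to Marden.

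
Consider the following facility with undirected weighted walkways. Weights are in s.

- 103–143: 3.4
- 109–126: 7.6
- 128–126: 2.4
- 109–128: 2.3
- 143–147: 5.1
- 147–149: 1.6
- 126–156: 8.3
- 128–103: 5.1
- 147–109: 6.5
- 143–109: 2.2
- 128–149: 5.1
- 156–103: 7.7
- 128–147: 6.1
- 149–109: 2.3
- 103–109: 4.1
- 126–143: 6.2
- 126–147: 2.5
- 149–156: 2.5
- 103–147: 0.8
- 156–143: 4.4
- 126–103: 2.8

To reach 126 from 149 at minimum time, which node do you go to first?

147

Candidate routes:
149 - 147 - 103 - 126: 1.6+0.8+2.8 = 5.2
149 - 128 - 126: 5.1+2.4 = 7.5
149 - 109 - 128 - 126: 2.3+2.3+2.4 = 7
149 - 147 - 126: 1.6+2.5 = 4.1
The minimum is 4.1 s via 149 - 147 - 126.
So from 149 the first move is to 147.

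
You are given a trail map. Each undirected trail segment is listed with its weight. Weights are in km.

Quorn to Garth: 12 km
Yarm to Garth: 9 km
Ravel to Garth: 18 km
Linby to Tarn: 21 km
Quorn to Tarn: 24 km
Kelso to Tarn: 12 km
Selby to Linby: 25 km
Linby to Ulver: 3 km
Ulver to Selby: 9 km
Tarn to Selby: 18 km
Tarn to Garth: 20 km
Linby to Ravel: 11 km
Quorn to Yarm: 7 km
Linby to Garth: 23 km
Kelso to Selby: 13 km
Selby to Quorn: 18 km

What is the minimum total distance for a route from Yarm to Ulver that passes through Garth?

35 km

Best Yarm to Garth: Yarm–Garth costing 9
Shortest Garth→Ulver: Garth–Linby–Ulver = 26
Total via Garth: 9 + 26 = 35 km.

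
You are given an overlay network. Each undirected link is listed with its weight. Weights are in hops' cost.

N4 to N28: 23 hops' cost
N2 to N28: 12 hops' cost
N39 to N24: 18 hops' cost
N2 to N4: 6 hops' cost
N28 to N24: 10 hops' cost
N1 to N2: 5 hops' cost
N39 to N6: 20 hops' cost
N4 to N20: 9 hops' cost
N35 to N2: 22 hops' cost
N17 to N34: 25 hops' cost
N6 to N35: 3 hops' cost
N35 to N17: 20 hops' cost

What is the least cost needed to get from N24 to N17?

61 hops' cost

Running Dijkstra from N24:
N24: 0
N28: 10  (via N24)
N39: 18  (via N24)
N2: 22  (via N28)
N1: 27  (via N2)
N4: 28  (via N2)
N20: 37  (via N4)
N6: 38  (via N39)
N35: 41  (via N6)
N17: 61  (via N35)
Shortest route: N24–N39–N6–N35–N17 = 61 hops' cost.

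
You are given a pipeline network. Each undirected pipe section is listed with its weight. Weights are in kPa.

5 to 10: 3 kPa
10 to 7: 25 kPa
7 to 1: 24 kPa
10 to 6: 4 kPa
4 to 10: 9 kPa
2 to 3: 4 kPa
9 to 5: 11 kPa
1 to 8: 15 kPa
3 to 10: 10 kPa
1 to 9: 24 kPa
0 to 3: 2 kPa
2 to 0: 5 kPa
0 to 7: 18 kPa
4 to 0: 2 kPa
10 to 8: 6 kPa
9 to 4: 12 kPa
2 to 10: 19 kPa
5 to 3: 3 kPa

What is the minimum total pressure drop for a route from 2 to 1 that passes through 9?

Best 2 to 9: 2 → 3 → 5 → 9 costing 18
Shortest 9→1: 9 → 1 = 24
Total via 9: 18 + 24 = 42 kPa.

42 kPa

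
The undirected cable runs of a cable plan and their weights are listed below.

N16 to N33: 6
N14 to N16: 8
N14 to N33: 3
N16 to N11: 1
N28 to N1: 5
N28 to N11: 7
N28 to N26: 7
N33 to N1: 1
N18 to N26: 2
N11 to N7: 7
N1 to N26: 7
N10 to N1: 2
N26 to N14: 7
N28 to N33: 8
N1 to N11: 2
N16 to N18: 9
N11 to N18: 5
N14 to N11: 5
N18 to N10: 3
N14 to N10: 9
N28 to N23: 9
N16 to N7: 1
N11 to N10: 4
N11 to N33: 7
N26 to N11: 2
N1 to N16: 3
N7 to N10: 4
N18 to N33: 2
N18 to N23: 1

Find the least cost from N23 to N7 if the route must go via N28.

18

Shortest N23→N28: N23–N28 = 9
Shortest N28→N7: N28–N1–N16–N7 = 9
Total via N28: 9 + 9 = 18.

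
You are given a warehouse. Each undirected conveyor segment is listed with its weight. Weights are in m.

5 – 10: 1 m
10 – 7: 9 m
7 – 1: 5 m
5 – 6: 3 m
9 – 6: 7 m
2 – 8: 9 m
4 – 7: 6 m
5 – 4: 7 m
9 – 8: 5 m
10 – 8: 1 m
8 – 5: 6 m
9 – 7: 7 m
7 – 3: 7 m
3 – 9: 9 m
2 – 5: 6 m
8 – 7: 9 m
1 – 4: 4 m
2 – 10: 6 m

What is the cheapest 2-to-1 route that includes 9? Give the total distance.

Shortest 2→9: 2–10–8–9 = 12
Best 9 to 1: 9–7–1 costing 12
Total via 9: 12 + 12 = 24 m.

24 m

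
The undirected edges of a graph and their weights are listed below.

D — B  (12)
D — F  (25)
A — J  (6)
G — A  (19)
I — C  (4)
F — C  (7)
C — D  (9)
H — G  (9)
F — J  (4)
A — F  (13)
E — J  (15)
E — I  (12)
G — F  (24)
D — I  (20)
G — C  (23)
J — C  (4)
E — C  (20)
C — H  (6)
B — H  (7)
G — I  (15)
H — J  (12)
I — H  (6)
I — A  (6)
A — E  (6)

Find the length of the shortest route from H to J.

10

Running Dijkstra from H:
H: 0
C: 6  (via H)
I: 6  (via H)
B: 7  (via H)
G: 9  (via H)
J: 10  (via C)
Shortest route: H → C → J = 10.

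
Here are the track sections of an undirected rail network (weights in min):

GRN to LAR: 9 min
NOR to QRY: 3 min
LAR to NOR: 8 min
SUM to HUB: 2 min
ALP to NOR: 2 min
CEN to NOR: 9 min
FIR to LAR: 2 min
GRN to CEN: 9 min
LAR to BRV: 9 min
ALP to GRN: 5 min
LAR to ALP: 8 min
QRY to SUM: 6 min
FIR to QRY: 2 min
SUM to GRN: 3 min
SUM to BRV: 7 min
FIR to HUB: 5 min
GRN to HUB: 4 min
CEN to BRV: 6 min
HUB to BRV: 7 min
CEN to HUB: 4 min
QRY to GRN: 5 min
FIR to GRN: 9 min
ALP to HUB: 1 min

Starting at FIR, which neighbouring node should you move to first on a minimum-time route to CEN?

HUB

Enumerating some paths:
FIR → QRY → NOR → ALP → HUB → CEN: 2+3+2+1+4 = 12
FIR → HUB → CEN: 5+4 = 9
Cheapest is FIR → HUB → CEN at 9 min.
So from FIR the first move is to HUB.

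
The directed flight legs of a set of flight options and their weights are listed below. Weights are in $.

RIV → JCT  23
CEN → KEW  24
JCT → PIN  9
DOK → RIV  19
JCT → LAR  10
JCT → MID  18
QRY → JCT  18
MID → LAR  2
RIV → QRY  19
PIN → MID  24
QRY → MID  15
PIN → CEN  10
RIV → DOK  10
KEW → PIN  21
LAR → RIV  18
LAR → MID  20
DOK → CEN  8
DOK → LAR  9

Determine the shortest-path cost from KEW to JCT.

Shortest distances from KEW:
KEW: 0
PIN: 21  (via KEW)
CEN: 31  (via PIN)
MID: 45  (via PIN)
LAR: 47  (via MID)
RIV: 65  (via LAR)
DOK: 75  (via RIV)
QRY: 84  (via RIV)
JCT: 88  (via RIV)
Shortest route: KEW → PIN → MID → LAR → RIV → JCT = $88.

$88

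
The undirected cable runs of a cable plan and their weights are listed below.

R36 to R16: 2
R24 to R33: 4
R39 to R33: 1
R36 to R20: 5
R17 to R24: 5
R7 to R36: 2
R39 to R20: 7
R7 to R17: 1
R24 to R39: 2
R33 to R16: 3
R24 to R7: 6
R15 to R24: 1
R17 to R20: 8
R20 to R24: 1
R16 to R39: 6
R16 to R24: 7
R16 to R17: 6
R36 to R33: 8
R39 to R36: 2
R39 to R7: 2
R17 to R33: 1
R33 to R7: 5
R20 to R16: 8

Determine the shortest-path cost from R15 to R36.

Candidate routes:
R15 → R24 → R39 → R36: 1+2+2 = 5
R15 → R24 → R39 → R7 → R36: 1+2+2+2 = 7
R15 → R24 → R20 → R36: 1+1+5 = 7
Cheapest is R15 → R24 → R39 → R36 at 5.

5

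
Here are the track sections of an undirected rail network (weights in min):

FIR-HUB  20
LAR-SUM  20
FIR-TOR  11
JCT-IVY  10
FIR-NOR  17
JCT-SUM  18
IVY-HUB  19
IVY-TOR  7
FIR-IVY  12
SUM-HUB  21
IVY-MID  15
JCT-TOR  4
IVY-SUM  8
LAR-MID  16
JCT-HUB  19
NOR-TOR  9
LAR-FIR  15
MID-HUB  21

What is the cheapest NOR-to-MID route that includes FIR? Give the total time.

Shortest NOR→FIR: NOR–FIR = 17
Shortest FIR→MID: FIR–IVY–MID = 27
Total via FIR: 17 + 27 = 44 min.

44 min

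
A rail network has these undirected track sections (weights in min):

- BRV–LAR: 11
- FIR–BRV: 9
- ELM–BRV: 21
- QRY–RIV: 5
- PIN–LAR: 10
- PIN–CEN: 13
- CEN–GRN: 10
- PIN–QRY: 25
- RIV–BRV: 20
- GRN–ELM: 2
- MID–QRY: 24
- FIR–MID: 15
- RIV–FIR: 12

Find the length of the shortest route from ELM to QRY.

Candidate routes:
ELM–BRV–FIR–RIV–QRY: 21+9+12+5 = 47
ELM–BRV–RIV–QRY: 21+20+5 = 46
Cheapest is ELM–BRV–RIV–QRY at 46 min.

46 min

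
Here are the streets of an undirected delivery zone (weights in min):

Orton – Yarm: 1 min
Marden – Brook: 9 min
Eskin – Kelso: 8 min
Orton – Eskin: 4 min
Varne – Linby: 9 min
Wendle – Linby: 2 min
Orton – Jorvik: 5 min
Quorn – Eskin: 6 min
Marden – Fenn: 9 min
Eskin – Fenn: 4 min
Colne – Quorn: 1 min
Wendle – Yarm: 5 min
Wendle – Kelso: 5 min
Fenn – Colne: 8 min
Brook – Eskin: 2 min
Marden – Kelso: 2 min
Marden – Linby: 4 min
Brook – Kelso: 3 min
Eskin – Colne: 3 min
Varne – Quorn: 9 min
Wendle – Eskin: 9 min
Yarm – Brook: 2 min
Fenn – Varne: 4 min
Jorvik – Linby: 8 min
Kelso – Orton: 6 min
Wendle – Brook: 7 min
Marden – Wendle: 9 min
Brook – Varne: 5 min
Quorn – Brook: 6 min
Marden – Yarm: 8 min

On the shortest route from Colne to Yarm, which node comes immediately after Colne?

Compare a few routes:
Colne–Eskin–Orton–Yarm: 3+4+1 = 8
Colne–Eskin–Brook–Yarm: 3+2+2 = 7
The minimum is 7 min via Colne–Eskin–Brook–Yarm.
So from Colne the first move is to Eskin.

Eskin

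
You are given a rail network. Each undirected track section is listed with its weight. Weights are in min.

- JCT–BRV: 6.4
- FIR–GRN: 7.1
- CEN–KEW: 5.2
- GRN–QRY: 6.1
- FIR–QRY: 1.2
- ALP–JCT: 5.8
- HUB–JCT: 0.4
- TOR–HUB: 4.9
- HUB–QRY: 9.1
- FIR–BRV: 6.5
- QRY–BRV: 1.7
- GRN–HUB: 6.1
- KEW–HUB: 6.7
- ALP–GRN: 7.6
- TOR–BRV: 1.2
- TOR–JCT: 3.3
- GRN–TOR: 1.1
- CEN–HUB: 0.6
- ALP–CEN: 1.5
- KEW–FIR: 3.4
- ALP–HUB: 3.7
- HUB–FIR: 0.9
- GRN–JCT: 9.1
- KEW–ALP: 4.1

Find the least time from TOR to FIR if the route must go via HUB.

4.6 min

Shortest TOR→HUB: TOR–JCT–HUB = 3.7
Best HUB to FIR: HUB–FIR costing 0.9
Total via HUB: 3.7 + 0.9 = 4.6 min.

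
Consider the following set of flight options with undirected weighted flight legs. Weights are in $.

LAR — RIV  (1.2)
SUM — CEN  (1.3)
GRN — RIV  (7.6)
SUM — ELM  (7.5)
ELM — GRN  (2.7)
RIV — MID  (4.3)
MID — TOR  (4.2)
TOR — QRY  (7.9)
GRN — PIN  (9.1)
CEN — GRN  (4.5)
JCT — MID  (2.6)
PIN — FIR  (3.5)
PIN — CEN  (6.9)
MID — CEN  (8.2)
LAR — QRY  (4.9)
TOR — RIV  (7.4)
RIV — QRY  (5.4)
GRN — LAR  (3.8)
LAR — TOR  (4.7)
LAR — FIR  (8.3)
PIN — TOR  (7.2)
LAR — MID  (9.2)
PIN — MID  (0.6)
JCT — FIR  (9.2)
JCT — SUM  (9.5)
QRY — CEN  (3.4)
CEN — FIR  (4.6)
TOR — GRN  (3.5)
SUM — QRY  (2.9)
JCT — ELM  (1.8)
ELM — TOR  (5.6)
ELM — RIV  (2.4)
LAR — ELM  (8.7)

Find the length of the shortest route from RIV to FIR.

$8.4

Settle nodes by increasing distance from RIV:
RIV: 0
LAR: 1.2  (via RIV)
ELM: 2.4  (via RIV)
JCT: 4.2  (via ELM)
MID: 4.3  (via RIV)
PIN: 4.9  (via MID)
GRN: 5  (via LAR)
QRY: 5.4  (via RIV)
TOR: 5.9  (via LAR)
SUM: 8.3  (via QRY)
FIR: 8.4  (via PIN)
Shortest route: RIV → MID → PIN → FIR = $8.4.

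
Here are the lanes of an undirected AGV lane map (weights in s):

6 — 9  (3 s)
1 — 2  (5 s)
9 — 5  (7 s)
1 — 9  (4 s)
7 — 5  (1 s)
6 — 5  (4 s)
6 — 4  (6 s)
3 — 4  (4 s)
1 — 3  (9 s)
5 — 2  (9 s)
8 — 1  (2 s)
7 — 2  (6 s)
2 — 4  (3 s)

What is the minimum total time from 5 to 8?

13 s

Shortest distances from 5:
5: 0
7: 1  (via 5)
6: 4  (via 5)
2: 7  (via 7)
9: 7  (via 5)
4: 10  (via 6)
1: 11  (via 9)
8: 13  (via 1)
Shortest route: 5 → 9 → 1 → 8 = 13 s.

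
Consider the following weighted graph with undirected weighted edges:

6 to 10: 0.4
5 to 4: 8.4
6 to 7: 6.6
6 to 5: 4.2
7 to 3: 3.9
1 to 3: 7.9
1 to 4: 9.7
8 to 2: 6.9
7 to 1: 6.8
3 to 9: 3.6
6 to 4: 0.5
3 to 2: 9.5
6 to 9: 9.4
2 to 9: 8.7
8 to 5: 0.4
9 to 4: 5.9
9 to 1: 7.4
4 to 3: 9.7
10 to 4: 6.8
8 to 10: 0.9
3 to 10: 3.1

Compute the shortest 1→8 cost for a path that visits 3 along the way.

11.9

Best 1 to 3: 1–3 costing 7.9
Best 3 to 8: 3–10–8 costing 4
Total via 3: 7.9 + 4 = 11.9.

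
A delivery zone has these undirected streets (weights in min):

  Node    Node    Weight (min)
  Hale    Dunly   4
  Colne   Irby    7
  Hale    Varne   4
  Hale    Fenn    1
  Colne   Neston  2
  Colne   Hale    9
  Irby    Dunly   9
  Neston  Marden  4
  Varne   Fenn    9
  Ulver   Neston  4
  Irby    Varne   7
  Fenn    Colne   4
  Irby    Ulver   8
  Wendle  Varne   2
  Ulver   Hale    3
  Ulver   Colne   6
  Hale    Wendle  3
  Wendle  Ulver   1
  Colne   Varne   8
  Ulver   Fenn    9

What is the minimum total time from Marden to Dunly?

Shortest distances from Marden:
Marden: 0
Neston: 4  (via Marden)
Colne: 6  (via Neston)
Ulver: 8  (via Neston)
Wendle: 9  (via Ulver)
Fenn: 10  (via Colne)
Varne: 11  (via Wendle)
Hale: 11  (via Ulver)
Irby: 13  (via Colne)
Dunly: 15  (via Hale)
Shortest route: Marden–Neston–Ulver–Hale–Dunly = 15 min.

15 min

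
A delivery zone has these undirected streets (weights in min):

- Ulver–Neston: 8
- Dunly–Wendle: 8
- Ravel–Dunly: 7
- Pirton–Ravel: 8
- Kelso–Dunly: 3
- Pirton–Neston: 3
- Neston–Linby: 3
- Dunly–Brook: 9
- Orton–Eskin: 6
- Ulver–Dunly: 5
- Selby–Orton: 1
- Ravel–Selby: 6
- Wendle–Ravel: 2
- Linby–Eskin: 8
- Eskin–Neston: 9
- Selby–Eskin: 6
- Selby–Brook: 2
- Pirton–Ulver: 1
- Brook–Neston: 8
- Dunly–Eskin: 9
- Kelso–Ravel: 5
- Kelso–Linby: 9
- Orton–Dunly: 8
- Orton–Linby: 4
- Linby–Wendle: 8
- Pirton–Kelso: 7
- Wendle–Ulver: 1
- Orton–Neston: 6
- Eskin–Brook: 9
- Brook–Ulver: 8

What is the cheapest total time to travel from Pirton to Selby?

Running Dijkstra from Pirton:
Pirton: 0
Ulver: 1  (via Pirton)
Wendle: 2  (via Ulver)
Neston: 3  (via Pirton)
Ravel: 4  (via Wendle)
Dunly: 6  (via Ulver)
Linby: 6  (via Neston)
Kelso: 7  (via Pirton)
Orton: 9  (via Neston)
Brook: 9  (via Ulver)
Selby: 10  (via Ravel)
Shortest route: Pirton → Ulver → Wendle → Ravel → Selby = 10 min.

10 min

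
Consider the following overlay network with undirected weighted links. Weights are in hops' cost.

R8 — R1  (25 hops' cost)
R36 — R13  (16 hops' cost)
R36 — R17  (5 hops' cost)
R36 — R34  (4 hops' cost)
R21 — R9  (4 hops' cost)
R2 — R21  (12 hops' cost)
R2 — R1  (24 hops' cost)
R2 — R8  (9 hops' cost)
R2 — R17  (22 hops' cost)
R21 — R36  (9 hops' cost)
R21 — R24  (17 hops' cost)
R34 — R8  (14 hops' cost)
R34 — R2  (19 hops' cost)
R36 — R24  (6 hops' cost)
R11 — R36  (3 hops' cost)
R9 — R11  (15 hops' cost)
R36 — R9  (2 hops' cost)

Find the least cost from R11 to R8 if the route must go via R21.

30 hops' cost

Best R11 to R21: R11 → R36 → R9 → R21 costing 9
Best R21 to R8: R21 → R2 → R8 costing 21
Total via R21: 9 + 21 = 30 hops' cost.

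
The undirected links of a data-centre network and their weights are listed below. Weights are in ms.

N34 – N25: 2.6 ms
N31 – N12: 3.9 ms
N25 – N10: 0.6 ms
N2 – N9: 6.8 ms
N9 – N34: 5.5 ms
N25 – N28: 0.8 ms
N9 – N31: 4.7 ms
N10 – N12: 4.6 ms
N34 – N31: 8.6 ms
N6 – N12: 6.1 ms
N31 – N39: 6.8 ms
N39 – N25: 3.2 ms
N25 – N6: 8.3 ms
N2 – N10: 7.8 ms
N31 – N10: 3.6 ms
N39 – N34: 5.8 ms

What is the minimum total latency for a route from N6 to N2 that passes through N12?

18.5 ms

Best N6 to N12: N6–N12 costing 6.1
Shortest N12→N2: N12–N10–N2 = 12.4
Total via N12: 6.1 + 12.4 = 18.5 ms.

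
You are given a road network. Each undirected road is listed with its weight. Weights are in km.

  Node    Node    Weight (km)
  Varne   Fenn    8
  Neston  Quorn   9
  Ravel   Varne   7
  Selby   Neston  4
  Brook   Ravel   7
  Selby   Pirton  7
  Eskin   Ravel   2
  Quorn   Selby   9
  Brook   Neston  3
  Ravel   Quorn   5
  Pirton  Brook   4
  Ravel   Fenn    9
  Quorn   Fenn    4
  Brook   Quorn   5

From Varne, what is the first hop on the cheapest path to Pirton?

Enumerating some paths:
Varne - Ravel - Brook - Pirton: 7+7+4 = 18
Varne - Ravel - Quorn - Brook - Pirton: 7+5+5+4 = 21
Varne - Fenn - Quorn - Brook - Pirton: 8+4+5+4 = 21
Cheapest is Varne - Ravel - Brook - Pirton at 18 km.
So from Varne the first move is to Ravel.

Ravel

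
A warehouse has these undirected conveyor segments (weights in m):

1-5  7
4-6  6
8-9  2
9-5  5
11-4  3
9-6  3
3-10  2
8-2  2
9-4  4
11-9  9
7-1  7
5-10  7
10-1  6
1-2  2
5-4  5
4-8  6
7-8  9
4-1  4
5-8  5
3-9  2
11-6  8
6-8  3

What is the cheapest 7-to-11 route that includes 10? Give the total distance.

24 m

Shortest 7→10: 7–1–10 = 13
Best 10 to 11: 10–3–9–4–11 costing 11
Total via 10: 13 + 11 = 24 m.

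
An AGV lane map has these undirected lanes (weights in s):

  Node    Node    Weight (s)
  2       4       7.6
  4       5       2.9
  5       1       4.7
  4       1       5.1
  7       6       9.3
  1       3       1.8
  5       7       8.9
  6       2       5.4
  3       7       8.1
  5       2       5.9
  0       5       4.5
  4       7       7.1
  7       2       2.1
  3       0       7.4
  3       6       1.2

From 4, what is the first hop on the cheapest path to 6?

Compare a few routes:
4–1–3–6: 5.1+1.8+1.2 = 8.1
4–2–6: 7.6+5.4 = 13
4–5–1–3–6: 2.9+4.7+1.8+1.2 = 10.6
4–5–2–6: 2.9+5.9+5.4 = 14.2
The minimum is 8.1 s via 4–1–3–6.
So from 4 the first move is to 1.

1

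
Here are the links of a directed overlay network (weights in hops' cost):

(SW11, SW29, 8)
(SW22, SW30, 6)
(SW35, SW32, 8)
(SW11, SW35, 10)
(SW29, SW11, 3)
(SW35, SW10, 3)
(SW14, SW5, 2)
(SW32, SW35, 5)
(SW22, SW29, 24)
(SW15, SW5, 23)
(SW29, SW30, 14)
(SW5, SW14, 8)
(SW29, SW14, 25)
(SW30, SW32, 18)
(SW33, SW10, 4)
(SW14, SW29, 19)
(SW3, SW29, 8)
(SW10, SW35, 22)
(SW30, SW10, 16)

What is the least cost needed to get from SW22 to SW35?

Running Dijkstra from SW22:
SW22: 0
SW30: 6  (via SW22)
SW10: 22  (via SW30)
SW32: 24  (via SW30)
SW29: 24  (via SW22)
SW11: 27  (via SW29)
SW35: 29  (via SW32)
Shortest route: SW22 → SW30 → SW32 → SW35 = 29 hops' cost.

29 hops' cost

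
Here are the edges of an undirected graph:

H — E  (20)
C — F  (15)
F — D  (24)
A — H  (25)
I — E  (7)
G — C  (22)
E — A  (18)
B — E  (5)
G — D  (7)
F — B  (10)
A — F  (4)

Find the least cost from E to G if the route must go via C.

Shortest E→C: E–B–F–C = 30
Shortest C→G: C–G = 22
Total via C: 30 + 22 = 52.

52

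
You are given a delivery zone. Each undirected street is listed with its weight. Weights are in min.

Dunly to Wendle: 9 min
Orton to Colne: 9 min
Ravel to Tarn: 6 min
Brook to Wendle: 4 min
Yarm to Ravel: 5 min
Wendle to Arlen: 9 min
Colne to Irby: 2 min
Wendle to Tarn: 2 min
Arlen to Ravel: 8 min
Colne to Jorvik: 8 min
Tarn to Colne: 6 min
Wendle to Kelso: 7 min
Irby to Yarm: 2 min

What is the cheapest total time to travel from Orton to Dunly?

26 min

Settle nodes by increasing distance from Orton:
Orton: 0
Colne: 9  (via Orton)
Irby: 11  (via Colne)
Yarm: 13  (via Irby)
Tarn: 15  (via Colne)
Wendle: 17  (via Tarn)
Jorvik: 17  (via Colne)
Ravel: 18  (via Yarm)
Brook: 21  (via Wendle)
Kelso: 24  (via Wendle)
Dunly: 26  (via Wendle)
Shortest route: Orton–Colne–Tarn–Wendle–Dunly = 26 min.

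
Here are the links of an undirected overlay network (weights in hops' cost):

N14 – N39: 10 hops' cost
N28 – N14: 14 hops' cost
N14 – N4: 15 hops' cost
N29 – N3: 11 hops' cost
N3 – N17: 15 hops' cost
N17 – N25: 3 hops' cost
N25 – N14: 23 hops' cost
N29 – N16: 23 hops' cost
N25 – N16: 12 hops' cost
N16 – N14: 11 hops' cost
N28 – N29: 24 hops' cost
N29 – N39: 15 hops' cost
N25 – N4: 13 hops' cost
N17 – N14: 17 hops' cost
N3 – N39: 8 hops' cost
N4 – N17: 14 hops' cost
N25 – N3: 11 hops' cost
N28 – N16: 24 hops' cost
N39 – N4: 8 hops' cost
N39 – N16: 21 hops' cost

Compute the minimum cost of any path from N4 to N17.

Running Dijkstra from N4:
N4: 0
N39: 8  (via N4)
N25: 13  (via N4)
N17: 14  (via N4)
Shortest route: N4 → N17 = 14 hops' cost.

14 hops' cost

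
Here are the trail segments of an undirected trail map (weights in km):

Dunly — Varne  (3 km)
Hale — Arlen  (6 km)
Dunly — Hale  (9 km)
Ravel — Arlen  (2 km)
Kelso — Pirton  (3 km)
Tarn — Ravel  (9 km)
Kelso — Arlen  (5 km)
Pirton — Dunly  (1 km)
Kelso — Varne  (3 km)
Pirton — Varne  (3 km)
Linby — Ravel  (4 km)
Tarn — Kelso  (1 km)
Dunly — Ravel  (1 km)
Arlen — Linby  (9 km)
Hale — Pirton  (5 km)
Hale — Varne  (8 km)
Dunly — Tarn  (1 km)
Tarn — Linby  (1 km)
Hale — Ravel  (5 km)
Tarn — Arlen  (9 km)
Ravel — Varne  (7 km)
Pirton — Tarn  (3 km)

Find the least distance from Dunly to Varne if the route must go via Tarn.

5 km

Shortest Dunly→Tarn: Dunly–Tarn = 1
Shortest Tarn→Varne: Tarn–Kelso–Varne = 4
Total via Tarn: 1 + 4 = 5 km.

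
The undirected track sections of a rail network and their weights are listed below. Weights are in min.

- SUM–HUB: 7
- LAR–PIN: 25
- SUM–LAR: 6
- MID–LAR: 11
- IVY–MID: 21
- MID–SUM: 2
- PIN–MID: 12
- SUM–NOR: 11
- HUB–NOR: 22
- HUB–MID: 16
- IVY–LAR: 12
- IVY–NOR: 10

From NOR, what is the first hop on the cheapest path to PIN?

SUM

Enumerating some paths:
NOR → SUM → LAR → MID → PIN: 11+6+11+12 = 40
NOR → SUM → MID → PIN: 11+2+12 = 25
NOR → IVY → LAR → SUM → MID → PIN: 10+12+6+2+12 = 42
The minimum is 25 min via NOR → SUM → MID → PIN.
So from NOR the first move is to SUM.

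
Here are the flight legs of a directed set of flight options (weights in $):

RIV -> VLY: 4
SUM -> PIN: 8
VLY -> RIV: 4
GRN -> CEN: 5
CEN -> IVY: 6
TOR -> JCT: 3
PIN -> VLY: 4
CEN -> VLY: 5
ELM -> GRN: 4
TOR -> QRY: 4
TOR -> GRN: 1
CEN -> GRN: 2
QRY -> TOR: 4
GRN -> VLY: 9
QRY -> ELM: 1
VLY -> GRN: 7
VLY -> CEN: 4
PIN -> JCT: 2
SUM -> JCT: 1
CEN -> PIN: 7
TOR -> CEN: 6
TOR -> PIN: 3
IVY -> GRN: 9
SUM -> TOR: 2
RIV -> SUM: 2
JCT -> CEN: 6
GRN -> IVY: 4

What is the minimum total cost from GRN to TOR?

Compare a few routes:
GRN–VLY–RIV–SUM–TOR: 9+4+2+2 = 17
GRN–CEN–VLY–RIV–SUM–TOR: 5+5+4+2+2 = 18
GRN–CEN–PIN–VLY–RIV–SUM–TOR: 5+7+4+4+2+2 = 24
The minimum is $17 via GRN–VLY–RIV–SUM–TOR.

$17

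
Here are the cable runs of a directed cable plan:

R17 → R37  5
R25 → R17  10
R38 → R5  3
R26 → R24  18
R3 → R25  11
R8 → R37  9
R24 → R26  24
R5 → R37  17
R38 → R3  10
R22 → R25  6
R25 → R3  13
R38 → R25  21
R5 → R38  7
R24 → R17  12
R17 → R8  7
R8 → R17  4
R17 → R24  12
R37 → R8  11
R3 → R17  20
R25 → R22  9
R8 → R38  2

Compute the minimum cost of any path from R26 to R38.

39

Candidate routes:
R26 - R24 - R17 - R37 - R8 - R38: 18+12+5+11+2 = 48
R26 - R24 - R17 - R8 - R38: 18+12+7+2 = 39
Cheapest is R26 - R24 - R17 - R8 - R38 at 39.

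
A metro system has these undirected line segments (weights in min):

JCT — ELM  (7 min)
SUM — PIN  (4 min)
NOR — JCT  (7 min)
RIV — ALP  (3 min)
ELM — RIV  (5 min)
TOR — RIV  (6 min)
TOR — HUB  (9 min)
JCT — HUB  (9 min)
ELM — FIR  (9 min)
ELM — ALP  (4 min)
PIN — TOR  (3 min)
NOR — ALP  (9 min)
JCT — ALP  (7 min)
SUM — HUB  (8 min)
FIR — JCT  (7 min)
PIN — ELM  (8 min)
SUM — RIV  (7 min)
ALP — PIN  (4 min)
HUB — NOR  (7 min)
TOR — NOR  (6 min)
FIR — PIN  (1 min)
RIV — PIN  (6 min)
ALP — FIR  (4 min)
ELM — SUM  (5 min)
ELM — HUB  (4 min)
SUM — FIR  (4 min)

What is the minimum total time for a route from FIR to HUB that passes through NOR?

17 min

Shortest FIR→NOR: FIR → PIN → TOR → NOR = 10
Best NOR to HUB: NOR → HUB costing 7
Total via NOR: 10 + 7 = 17 min.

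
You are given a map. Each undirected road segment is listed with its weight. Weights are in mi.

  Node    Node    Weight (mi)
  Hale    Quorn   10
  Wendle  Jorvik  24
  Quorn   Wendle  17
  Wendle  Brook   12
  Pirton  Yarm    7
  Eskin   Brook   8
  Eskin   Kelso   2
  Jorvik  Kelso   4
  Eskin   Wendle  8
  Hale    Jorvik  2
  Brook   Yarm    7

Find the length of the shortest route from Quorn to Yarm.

33 mi

Enumerating some paths:
Quorn - Wendle - Eskin - Brook - Yarm: 17+8+8+7 = 40
Quorn - Hale - Jorvik - Kelso - Eskin - Brook - Yarm: 10+2+4+2+8+7 = 33
Quorn - Wendle - Brook - Yarm: 17+12+7 = 36
Cheapest is Quorn - Hale - Jorvik - Kelso - Eskin - Brook - Yarm at 33 mi.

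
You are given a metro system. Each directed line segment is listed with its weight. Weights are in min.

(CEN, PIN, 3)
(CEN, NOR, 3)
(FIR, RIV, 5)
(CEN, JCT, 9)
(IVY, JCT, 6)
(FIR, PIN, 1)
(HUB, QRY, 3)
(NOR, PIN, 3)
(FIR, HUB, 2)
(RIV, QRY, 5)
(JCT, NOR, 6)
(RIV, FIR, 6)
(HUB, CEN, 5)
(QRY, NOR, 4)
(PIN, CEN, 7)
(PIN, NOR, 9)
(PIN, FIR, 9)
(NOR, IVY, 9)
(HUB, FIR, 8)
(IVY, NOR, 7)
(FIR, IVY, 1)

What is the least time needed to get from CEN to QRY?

Settle nodes by increasing distance from CEN:
CEN: 0
PIN: 3  (via CEN)
NOR: 3  (via CEN)
JCT: 9  (via CEN)
IVY: 12  (via NOR)
FIR: 12  (via PIN)
HUB: 14  (via FIR)
RIV: 17  (via FIR)
QRY: 17  (via HUB)
Shortest route: CEN–PIN–FIR–HUB–QRY = 17 min.

17 min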